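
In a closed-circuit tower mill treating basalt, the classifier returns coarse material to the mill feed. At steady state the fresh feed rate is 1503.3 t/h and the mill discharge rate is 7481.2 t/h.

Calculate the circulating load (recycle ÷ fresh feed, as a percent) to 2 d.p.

CL = 397.65 %

Steady state: M = F + R.
R = M − F = 7481.2 − 1503.3 = 5977.9 t/h
CL = 100·R/F = 100·5977.9/1503.3 = 397.65 %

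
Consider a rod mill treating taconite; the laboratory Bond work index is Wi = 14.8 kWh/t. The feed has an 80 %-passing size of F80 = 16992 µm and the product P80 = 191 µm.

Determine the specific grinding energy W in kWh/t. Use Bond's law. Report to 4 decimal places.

W = 10·Wi·[P80^(−½) − F80^(−½)]
1/√191 = 0.072357;  1/√16992 = 0.007671
W = 10·14.8·(0.072357 − 0.007671) = 9.5735 kWh/t

W = 9.5735 kWh/t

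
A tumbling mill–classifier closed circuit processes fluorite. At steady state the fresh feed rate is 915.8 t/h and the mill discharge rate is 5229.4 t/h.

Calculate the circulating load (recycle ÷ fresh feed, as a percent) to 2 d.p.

Mill node: discharge = fresh + recycle.
R = M − F = 5229.4 − 915.8 = 4313.6 t/h
CL = 100·R/F = 100·4313.6/915.8 = 471.02 %

CL = 471.02 %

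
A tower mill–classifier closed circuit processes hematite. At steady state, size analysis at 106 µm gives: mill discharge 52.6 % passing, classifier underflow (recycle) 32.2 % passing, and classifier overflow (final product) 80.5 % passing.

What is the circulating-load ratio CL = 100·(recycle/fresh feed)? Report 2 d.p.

CL = 136.76 %

Balance %-passing 106 µm (r = R/F):
(1+r)·d = r·u + o ⇒ r = (o−d)/(d−u)
r = (80.5 − 52.6)/(52.6 − 32.2) = 27.9/20.4 = 1.3676
CL = 100·r = 136.76 %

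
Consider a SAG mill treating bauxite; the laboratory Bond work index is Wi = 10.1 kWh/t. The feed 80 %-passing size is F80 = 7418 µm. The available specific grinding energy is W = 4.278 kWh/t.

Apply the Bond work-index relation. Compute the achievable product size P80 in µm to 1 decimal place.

W = 10 Wi / √P80 − 10 Wi / √F80
P80^(−½) = W/(10 Wi) + F80^(−½)
  = 4.2780/(10·10.1) + 1/√7418 = 0.042356 + 0.011611 = 0.053967
P80 = (1/0.053967)² = 18.5298² = 343.35 µm

P80 = 343.4 µm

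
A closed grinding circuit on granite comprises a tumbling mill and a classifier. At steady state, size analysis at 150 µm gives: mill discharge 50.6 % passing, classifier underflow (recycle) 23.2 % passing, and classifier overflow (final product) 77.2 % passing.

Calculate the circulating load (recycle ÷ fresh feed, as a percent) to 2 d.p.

CL = 97.08 %

Two-product formula at 150 µm:
d + r·d = r·u + o → r(d−u) = o−d
r = (77.2 − 50.6)/(50.6 − 23.2) = 26.6/27.4 = 0.9708
CL = 100·r = 97.08 %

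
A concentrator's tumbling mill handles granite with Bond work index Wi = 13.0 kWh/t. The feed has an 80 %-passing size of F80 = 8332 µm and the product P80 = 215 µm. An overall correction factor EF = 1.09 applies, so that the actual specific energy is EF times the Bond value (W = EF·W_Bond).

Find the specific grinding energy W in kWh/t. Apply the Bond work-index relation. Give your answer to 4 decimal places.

W = 10 Wi (1/√P80 − 1/√F80)  [Bond]
1/√215 = 0.068199;  1/√8332 = 0.010955
W = 10·13.0·(0.068199 − 0.010955) = 7.4417 kWh/t
Corrected W = EF·W_Bond = 1.09·7.4417 = 8.1115 kWh/t

W = 8.1115 kWh/t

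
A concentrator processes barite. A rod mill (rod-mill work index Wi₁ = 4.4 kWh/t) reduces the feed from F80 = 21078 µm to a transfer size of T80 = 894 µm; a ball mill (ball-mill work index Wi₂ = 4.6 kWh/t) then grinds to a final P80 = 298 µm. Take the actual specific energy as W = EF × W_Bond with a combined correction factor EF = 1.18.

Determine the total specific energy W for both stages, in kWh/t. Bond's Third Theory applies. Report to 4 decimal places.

W = 10 Wi (P80^-0.5 − F80^-0.5)
Stage 1 (21078→894 µm, Wi₁=4.4): W₁ = 10·4.4·(0.033445 − 0.006888) = 1.1685 kWh/t
Stage 2 (894→298 µm, Wi₂=4.6): W₂ = 10·4.6·(0.057928 − 0.033445) = 1.1262 kWh/t
W = W₁ + W₂ = 1.1685 + 1.1262 = 2.2948 kWh/t
Apply correction: 2.2948 × 1.18 = 2.7078 kWh/t

W = 2.7078 kWh/t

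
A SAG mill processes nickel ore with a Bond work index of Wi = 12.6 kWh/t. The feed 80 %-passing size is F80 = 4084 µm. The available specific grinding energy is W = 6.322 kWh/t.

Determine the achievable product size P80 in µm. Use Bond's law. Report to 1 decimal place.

W = 10 Wi (1/√P80 − 1/√F80)  [Bond]
1/√P80 = 1/√F80 + W/(10·Wi)
  = 6.3220/(10·12.6) + 1/√4084 = 0.050175 + 0.015648 = 0.065823
P80 = (1/0.065823)² = 15.1924² = 230.81 µm

P80 = 230.8 µm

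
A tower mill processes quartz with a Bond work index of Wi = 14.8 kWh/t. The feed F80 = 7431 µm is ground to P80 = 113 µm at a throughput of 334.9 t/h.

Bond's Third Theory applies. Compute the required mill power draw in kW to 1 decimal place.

P = 4087.7 kW

W = 10·Wi·(P80^(-½) − F80^(-½))
W = 10·14.8·(1/√113 − 1/√7431) = 10·14.8·(0.082472) = 12.2058 kWh/t
Mill draw = 12.2058 × 334.9 = 4087.7 kW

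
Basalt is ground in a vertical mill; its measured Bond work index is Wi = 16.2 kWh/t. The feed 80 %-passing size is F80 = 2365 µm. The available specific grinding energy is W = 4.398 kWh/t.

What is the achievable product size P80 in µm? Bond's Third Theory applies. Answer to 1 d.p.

W = 10 Wi (1/√P80 − 1/√F80)  [Bond]
⇒ 1/√P80 = W/(10·Wi) + 1/√F80
  = 4.3980/(10·16.2) + 1/√2365 = 0.027148 + 0.020563 = 0.047711
P80 = (1/0.047711)² = 20.9595² = 439.30 µm

P80 = 439.3 µm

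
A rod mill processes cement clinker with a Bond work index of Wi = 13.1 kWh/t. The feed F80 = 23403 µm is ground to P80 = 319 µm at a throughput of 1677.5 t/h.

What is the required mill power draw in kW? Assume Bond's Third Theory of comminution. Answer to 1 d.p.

P = 10867.3 kW

W = 10 Wi / √P80 − 10 Wi / √F80
W = 10·13.1·(1/√319 − 1/√23403) = 10·13.1·(0.049452) = 6.4783 kWh/t
Power = W × throughput = 6.4783 kWh/t × 1677.5 t/h = 10867.3 kW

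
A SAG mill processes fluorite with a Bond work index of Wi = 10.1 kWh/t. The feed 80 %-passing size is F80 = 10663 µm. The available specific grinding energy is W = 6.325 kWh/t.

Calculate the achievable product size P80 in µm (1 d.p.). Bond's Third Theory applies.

W = 10 Wi (1/√P80 − 1/√F80)  [Bond]
P80^-0.5 = F80^-0.5 + W/(10 Wi)
  = 6.3250/(10·10.1) + 1/√10663 = 0.062624 + 0.009684 = 0.072308
P80 = (1/0.072308)² = 13.8298² = 191.26 µm

P80 = 191.3 µm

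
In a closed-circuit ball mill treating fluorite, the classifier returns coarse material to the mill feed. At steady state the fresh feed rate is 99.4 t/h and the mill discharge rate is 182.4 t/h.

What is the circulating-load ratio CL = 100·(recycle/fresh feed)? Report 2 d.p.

CL = 83.50 %

Steady state: M = F + R.
R = M − F = 182.4 − 99.4 = 83.0 t/h
CL = 100·R/F = 100·83.0/99.4 = 83.50 %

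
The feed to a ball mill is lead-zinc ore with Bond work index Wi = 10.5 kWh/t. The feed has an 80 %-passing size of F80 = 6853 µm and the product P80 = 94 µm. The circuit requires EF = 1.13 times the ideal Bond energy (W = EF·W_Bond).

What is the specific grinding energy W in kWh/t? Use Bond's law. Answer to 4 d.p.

W = 10.8045 kWh/t

W = 10 Wi / √P80 − 10 Wi / √F80
1/√94 = 0.103142;  1/√6853 = 0.012080
W = 10·10.5·(0.103142 − 0.012080) = 9.5615 kWh/t
Corrected W = EF·W_Bond = 1.13·9.5615 = 10.8045 kWh/t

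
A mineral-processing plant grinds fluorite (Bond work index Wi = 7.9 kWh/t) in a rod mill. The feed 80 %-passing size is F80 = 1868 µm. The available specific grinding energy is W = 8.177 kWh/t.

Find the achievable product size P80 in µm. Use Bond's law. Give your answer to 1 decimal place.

P80 = 62.3 µm

Bond: W = 10·Wi·(1/√P80 − 1/√F80)
⇒ 1/√P80 = W/(10·Wi) + 1/√F80
  = 8.1770/(10·7.9) + 1/√1868 = 0.103506 + 0.023137 = 0.126644
P80 = (1/0.126644)² = 7.8962² = 62.35 µm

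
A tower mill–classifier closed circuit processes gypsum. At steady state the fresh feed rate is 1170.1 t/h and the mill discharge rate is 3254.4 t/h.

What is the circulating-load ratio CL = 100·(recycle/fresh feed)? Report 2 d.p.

CL = 178.13 %

Discharge = new feed + return, hence
R = M − F = 3254.4 − 1170.1 = 2084.3 t/h
CL = 100·R/F = 100·2084.3/1170.1 = 178.13 %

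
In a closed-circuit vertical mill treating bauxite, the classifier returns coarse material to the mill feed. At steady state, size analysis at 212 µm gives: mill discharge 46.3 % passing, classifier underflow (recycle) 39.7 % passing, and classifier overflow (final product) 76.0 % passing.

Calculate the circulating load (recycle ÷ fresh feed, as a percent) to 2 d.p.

Two-product formula at 212 µm:
(1+r)d = ru + o → r = (o−d)/(d−u)
r = (76.0 − 46.3)/(46.3 − 39.7) = 29.7/6.6 = 4.5000
CL = 100·r = 450.00 %

CL = 450.00 %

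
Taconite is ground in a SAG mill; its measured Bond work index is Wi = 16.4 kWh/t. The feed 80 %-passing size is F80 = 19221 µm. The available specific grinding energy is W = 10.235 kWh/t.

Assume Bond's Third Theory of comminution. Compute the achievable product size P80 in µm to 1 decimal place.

W = 10·Wi·[P80^(−½) − F80^(−½)]
1/√P80 = 1/√F80 + W/(10·Wi)
  = 10.2350/(10·16.4) + 1/√19221 = 0.062409 + 0.007213 = 0.069621
P80 = (1/0.069621)² = 14.3634² = 206.31 µm

P80 = 206.3 µm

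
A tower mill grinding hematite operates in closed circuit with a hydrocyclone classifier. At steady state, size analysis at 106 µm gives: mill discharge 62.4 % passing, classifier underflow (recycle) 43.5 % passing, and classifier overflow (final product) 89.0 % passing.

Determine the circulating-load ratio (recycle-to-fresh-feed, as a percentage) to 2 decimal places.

Balance %-passing 106 µm (r = R/F):
(1+r)·d = r·u + o ⇒ r = (o−d)/(d−u)
r = (89.0 − 62.4)/(62.4 − 43.5) = 26.6/18.9 = 1.4074
CL = 100·r = 140.74 %

CL = 140.74 %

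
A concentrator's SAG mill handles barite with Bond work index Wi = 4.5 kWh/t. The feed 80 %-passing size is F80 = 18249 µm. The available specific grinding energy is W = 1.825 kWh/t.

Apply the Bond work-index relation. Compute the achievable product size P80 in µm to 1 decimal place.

P80 = 434.8 µm

W = 10·Wi·[P80^(−½) − F80^(−½)]
1/√P80 = 1/√F80 + W/(10·Wi)
  = 1.8250/(10·4.5) + 1/√18249 = 0.040556 + 0.007403 = 0.047958
P80 = (1/0.047958)² = 20.8515² = 434.79 µm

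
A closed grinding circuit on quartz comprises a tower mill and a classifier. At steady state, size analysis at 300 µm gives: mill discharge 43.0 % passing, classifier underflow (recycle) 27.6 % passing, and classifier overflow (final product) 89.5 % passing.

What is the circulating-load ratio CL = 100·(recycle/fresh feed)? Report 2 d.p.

CL = 301.95 %

Balance %-passing 300 µm (r = R/F):
Fd + Rd = Ru + Fo ⇒ R/F = (o−d)/(d−u)
r = (89.5 − 43.0)/(43.0 − 27.6) = 46.5/15.4 = 3.0195
CL = 100·r = 301.95 %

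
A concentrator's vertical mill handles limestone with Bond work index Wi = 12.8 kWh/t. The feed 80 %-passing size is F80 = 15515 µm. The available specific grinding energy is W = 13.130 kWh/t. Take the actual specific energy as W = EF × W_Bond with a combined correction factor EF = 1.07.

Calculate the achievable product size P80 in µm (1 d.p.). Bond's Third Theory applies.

P80 = 92.6 µm

W = 10 Wi (P80^-0.5 − F80^-0.5)
W_Bond = W / EF = 13.130 / 1.07 = 12.2710 kWh/t
1/√P80 = 1/√F80 + W_Bond/(10·Wi)
  = 12.2710/(10·12.8) + 1/√15515 = 0.095867 + 0.008028 = 0.103896
P80 = (1/0.103896)² = 9.6250² = 92.64 µm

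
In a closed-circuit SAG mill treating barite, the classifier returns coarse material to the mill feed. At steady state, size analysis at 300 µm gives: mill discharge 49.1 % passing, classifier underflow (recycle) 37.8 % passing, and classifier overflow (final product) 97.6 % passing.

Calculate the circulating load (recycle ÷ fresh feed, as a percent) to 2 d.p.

Two-product formula at 300 µm:
d + r·d = r·u + o → r(d−u) = o−d
r = (97.6 − 49.1)/(49.1 − 37.8) = 48.5/11.3 = 4.2920
CL = 100·r = 429.20 %

CL = 429.20 %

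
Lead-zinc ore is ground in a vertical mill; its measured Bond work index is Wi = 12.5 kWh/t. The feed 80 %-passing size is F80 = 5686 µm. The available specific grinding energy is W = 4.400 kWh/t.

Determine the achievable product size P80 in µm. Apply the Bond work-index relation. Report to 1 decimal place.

P80 = 425.8 µm

W = 10 Wi / √P80 − 10 Wi / √F80
⇒ 1/√P80 = W/(10 Wi) + 1/√F80
  = 4.4000/(10·12.5) + 1/√5686 = 0.035200 + 0.013262 = 0.048462
P80 = (1/0.048462)² = 20.6349² = 425.80 µm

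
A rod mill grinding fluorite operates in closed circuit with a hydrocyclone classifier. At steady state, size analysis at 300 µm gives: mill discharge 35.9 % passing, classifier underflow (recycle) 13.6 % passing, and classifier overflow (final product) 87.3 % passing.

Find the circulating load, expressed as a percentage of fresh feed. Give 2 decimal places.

Two-product formula at 300 µm:
Fd + Rd = Ru + Fo ⇒ R/F = (o−d)/(d−u)
r = (87.3 − 35.9)/(35.9 − 13.6) = 51.4/22.3 = 2.3049
CL = 100·r = 230.49 %

CL = 230.49 %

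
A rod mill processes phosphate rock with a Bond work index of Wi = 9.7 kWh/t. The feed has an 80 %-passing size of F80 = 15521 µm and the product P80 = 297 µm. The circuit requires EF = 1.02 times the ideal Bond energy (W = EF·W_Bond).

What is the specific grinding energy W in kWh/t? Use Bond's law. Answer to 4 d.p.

W = 4.9469 kWh/t

W = 10 Wi (P80^-0.5 − F80^-0.5)
1/√297 = 0.058026;  1/√15521 = 0.008027
W = 10·9.7·(0.058026 − 0.008027) = 4.8499 kWh/t
W_actual = 1.02 × 4.8499 = 4.9469 kWh/t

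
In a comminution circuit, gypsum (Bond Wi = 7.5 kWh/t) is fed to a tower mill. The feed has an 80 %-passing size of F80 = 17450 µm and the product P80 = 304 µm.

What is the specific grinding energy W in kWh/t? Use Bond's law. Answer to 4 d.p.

W = 3.7338 kWh/t

Bond:  W = 10 Wi (1/√P − 1/√F)
1/√304 = 0.057354;  1/√17450 = 0.007570
W = 10·7.5·(0.057354 − 0.007570) = 3.7338 kWh/t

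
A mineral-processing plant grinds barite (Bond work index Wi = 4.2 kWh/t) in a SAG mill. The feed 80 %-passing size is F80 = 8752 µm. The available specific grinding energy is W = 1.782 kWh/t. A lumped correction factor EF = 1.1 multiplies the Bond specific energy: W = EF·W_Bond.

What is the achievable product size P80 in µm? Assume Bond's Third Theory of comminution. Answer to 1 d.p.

P80 = 412.1 µm

W = 10 Wi (P80^-0.5 − F80^-0.5)
W_Bond = W / EF = 1.782 / 1.1 = 1.6200 kWh/t
⇒ 1/√P80 = W_Bond/(10·Wi) + 1/√F80
  = 1.6200/(10·4.2) + 1/√8752 = 0.038571 + 0.010689 = 0.049261
P80 = (1/0.049261)² = 20.3002² = 412.10 µm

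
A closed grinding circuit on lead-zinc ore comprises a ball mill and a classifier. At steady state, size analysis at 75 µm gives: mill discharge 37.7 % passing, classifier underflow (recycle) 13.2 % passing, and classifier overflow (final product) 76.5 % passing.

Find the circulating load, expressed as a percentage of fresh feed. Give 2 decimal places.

Mass balance on the −75 µm fraction:
(1+r)·d = r·u + o ⇒ r = (o−d)/(d−u)
r = (76.5 − 37.7)/(37.7 − 13.2) = 38.8/24.5 = 1.5837
CL = 100·r = 158.37 %

CL = 158.37 %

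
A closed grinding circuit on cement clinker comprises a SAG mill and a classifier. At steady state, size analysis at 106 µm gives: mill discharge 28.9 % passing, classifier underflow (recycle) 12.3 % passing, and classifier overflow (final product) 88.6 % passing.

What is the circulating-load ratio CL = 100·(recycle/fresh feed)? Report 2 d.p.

CL = 359.64 %

Classifier node, passing 106 µm:
d + r·d = r·u + o → r(d−u) = o−d
r = (88.6 − 28.9)/(28.9 − 12.3) = 59.7/16.6 = 3.5964
CL = 100·r = 359.64 %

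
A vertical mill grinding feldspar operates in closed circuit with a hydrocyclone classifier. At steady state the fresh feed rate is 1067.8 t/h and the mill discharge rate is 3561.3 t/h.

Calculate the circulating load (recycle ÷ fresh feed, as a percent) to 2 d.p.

Discharge = new feed + return, hence
R = M − F = 3561.3 − 1067.8 = 2493.5 t/h
CL = 100·R/F = 100·2493.5/1067.8 = 233.52 %

CL = 233.52 %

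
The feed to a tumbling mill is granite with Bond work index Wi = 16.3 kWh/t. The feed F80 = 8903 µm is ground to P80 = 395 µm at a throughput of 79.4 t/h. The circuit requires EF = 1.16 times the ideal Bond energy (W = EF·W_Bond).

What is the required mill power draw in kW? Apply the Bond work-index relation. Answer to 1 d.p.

P = 596.3 kW

W = 10 Wi (P80^-0.5 − F80^-0.5)
W = 10·16.3·(1/√395 − 1/√8903) = 10·16.3·(0.039717) = 6.4739 kWh/t
W_actual = 1.16 × 6.4739 = 7.5097 kWh/t
Power = W × throughput = 7.5097 kWh/t × 79.4 t/h = 596.3 kW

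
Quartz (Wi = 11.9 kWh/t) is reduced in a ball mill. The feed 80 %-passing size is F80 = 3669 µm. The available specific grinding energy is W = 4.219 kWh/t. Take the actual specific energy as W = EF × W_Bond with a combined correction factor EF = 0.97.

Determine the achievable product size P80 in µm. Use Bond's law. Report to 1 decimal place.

P80 = 355.2 µm

Bond: W = 10·Wi·(1/√P80 − 1/√F80)
W_Bond = W / EF = 4.219 / 0.97 = 4.3495 kWh/t
⇒ 1/√P80 = W_Bond/(10·Wi) + 1/√F80
  = 4.3495/(10·11.9) + 1/√3669 = 0.036550 + 0.016509 = 0.053059
P80 = (1/0.053059)² = 18.8468² = 355.20 µm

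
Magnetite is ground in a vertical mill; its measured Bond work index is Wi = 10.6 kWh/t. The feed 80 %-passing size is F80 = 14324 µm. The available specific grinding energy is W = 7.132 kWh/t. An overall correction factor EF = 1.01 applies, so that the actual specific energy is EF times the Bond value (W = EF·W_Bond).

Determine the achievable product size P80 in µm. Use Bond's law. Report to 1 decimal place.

W = 10 Wi / √P80 − 10 Wi / √F80
W_Bond = W / EF = 7.132 / 1.01 = 7.0614 kWh/t
P80^(−½) = W_Bond/(10 Wi) + F80^(−½)
  = 7.0614/(10·10.6) + 1/√14324 = 0.066617 + 0.008355 = 0.074972
P80 = (1/0.074972)² = 13.3383² = 177.91 µm

P80 = 177.9 µm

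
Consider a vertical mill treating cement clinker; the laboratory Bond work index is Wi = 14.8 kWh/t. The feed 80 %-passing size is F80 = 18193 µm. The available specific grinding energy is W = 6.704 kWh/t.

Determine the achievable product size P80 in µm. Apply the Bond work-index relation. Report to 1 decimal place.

P80 = 359.9 µm

Bond:  W = 10 Wi (1/√P − 1/√F)
⇒ 1/√P80 = W/(10·Wi) + 1/√F80
  = 6.7040/(10·14.8) + 1/√18193 = 0.045297 + 0.007414 = 0.052711
P80 = (1/0.052711)² = 18.9713² = 359.91 µm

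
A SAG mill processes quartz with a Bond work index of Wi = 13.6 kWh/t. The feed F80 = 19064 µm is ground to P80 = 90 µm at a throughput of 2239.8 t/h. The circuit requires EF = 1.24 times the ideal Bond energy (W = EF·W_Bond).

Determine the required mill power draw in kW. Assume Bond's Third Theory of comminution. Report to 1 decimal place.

P = 37079.5 kW

W = 10 Wi / √P80 − 10 Wi / √F80
W = 10·13.6·(1/√90 − 1/√19064) = 10·13.6·(0.098167) = 13.3507 kWh/t
Apply correction: 13.3507 × 1.24 = 16.5548 kWh/t
P = W·T = 16.5548·2239.8 = 37079.5 kW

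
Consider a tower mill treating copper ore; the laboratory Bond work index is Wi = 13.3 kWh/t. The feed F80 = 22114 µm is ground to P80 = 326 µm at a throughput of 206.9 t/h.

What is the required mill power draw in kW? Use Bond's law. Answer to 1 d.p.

W = 10·Wi·[P80^(−½) − F80^(−½)]
W = 10·13.3·(1/√326 − 1/√22114) = 10·13.3·(0.048660) = 6.4718 kWh/t
P_mill = W·ṁ = 6.4718·206.9 = 1339.0 kW

P = 1339.0 kW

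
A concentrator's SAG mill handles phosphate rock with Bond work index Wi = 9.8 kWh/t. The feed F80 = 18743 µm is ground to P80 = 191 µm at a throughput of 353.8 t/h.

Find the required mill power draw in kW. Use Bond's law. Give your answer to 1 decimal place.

P = 2255.5 kW

W = 10 Wi / √P80 − 10 Wi / √F80
W = 10·9.8·(1/√191 − 1/√18743) = 10·9.8·(0.065053) = 6.3752 kWh/t
Mill draw = 6.3752 × 353.8 = 2255.5 kW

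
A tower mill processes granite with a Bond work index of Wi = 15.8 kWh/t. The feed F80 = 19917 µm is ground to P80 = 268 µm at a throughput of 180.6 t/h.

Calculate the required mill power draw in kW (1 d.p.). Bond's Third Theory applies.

W = 10 Wi (1/√P80 − 1/√F80)  [Bond]
W = 10·15.8·(1/√268 − 1/√19917) = 10·15.8·(0.053999) = 8.5318 kWh/t
P = W·T = 8.5318·180.6 = 1540.8 kW

P = 1540.8 kW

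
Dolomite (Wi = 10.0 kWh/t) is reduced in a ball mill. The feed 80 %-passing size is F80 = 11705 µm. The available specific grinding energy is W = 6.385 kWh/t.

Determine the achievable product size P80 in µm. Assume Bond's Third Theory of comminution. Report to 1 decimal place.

Bond: W = 10·Wi·(1/√P80 − 1/√F80)
P80^(−½) = W/(10 Wi) + F80^(−½)
  = 6.3850/(10·10.0) + 1/√11705 = 0.063850 + 0.009243 = 0.073093
P80 = (1/0.073093)² = 13.6812² = 187.18 µm

P80 = 187.2 µm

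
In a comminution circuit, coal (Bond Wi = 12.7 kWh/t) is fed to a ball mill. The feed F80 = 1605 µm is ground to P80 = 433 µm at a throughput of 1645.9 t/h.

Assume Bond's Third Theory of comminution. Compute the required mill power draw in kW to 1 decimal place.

W = 10 Wi (P80^-0.5 − F80^-0.5)
W = 10·12.7·(1/√433 − 1/√1605) = 10·12.7·(0.023096) = 2.9332 kWh/t
Mill draw = 2.9332 × 1645.9 = 4827.7 kW

P = 4827.7 kW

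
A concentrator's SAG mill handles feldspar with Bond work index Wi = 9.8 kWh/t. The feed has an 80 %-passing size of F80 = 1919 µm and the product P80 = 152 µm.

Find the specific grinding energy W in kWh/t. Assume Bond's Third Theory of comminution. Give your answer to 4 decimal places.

W = 5.7117 kWh/t

W = 10·Wi·(P80^(-½) − F80^(-½))
1/√152 = 0.081111;  1/√1919 = 0.022828
W = 10·9.8·(0.081111 − 0.022828) = 5.7117 kWh/t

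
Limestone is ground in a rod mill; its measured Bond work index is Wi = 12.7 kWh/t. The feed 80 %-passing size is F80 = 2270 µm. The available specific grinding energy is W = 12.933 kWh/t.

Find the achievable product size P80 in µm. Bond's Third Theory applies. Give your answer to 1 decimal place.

P80 = 66.3 µm

W_Bond = 10·Wi·(1/√P₈₀ − 1/√F₈₀)
⇒ 1/√P80 = W/(10 Wi) + 1/√F80
  = 12.9330/(10·12.7) + 1/√2270 = 0.101835 + 0.020989 = 0.122823
P80 = (1/0.122823)² = 8.1418² = 66.29 µm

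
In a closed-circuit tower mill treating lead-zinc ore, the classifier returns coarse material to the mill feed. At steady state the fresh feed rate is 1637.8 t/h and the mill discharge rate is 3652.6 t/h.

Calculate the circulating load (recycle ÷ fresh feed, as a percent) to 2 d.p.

M = F + R at steady state, so:
R = M − F = 3652.6 − 1637.8 = 2014.8 t/h
CL = 100·R/F = 100·2014.8/1637.8 = 123.02 %

CL = 123.02 %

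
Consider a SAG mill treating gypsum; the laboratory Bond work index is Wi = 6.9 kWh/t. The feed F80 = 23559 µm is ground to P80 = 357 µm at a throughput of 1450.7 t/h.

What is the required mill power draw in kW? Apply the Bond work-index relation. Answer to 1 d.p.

W = 10·Wi·[P80^(−½) − F80^(−½)]
W = 10·6.9·(1/√357 − 1/√23559) = 10·6.9·(0.046411) = 3.2023 kWh/t
Mill draw = 3.2023 × 1450.7 = 4645.6 kW

P = 4645.6 kW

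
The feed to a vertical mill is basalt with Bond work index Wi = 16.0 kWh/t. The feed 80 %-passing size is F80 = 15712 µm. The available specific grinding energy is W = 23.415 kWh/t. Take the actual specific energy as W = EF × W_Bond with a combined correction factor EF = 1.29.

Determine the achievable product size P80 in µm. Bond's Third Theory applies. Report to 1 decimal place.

P80 = 67.8 µm

Bond:  W = 10 Wi (1/√P − 1/√F)
W_Bond = W / EF = 23.415 / 1.29 = 18.1512 kWh/t
⇒ 1/√P80 = W_Bond/(10·Wi) + 1/√F80
  = 18.1512/(10·16.0) + 1/√15712 = 0.113445 + 0.007978 = 0.121423
P80 = (1/0.121423)² = 8.2357² = 67.83 µm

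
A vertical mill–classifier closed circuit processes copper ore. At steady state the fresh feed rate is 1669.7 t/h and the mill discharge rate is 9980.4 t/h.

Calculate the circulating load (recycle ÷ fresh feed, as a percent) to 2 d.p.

Steady state: M = F + R.
R = M − F = 9980.4 − 1669.7 = 8310.7 t/h
CL = 100·R/F = 100·8310.7/1669.7 = 497.74 %

CL = 497.74 %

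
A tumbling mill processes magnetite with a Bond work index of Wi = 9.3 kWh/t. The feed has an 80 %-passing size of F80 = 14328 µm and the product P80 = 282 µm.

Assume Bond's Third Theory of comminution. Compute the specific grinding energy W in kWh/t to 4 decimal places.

W_Bond = 10·Wi·(1/√P₈₀ − 1/√F₈₀)
1/√282 = 0.059549;  1/√14328 = 0.008354
W = 10·9.3·(0.059549 − 0.008354) = 4.7611 kWh/t

W = 4.7611 kWh/t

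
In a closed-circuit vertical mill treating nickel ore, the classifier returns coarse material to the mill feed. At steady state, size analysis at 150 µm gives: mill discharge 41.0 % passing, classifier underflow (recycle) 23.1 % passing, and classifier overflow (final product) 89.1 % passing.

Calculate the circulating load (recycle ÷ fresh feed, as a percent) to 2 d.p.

Two-product formula at 150 µm:
(1+r)d = ru + o → r = (o−d)/(d−u)
r = (89.1 − 41.0)/(41.0 − 23.1) = 48.1/17.9 = 2.6872
CL = 100·r = 268.72 %

CL = 268.72 %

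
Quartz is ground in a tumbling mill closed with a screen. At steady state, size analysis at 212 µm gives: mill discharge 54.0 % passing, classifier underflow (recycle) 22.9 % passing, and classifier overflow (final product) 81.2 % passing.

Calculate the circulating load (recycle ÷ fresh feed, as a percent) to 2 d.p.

CL = 87.46 %

Let r = R/F. Size balance at 212 µm:
d + r·d = r·u + o → r(d−u) = o−d
r = (81.2 − 54.0)/(54.0 − 22.9) = 27.2/31.1 = 0.8746
CL = 100·r = 87.46 %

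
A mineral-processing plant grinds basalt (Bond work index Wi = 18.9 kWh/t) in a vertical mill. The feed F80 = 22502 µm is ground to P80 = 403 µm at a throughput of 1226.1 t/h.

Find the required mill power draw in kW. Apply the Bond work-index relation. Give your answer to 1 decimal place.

P = 9998.6 kW

Bond: W = 10·Wi·(1/√P80 − 1/√F80)
W = 10·18.9·(1/√403 − 1/√22502) = 10·18.9·(0.043147) = 8.1548 kWh/t
P_mill = W·ṁ = 8.1548·1226.1 = 9998.6 kW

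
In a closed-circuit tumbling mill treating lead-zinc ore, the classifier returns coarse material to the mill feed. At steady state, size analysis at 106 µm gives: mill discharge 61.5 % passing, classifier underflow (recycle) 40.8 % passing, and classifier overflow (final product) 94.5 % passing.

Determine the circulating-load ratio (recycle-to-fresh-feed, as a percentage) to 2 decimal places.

Two-product formula at 106 µm:
r = (o − d)/(d − u)
r = (94.5 − 61.5)/(61.5 − 40.8) = 33.0/20.7 = 1.5942
CL = 100·r = 159.42 %

CL = 159.42 %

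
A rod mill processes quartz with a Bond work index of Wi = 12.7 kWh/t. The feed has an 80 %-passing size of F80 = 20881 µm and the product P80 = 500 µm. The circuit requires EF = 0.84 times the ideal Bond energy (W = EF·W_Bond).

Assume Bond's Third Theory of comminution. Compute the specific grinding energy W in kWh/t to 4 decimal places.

W = 4.0326 kWh/t

W = 10·Wi·(P80^(-½) − F80^(-½))
1/√500 = 0.044721;  1/√20881 = 0.006920
W = 10·12.7·(0.044721 − 0.006920) = 4.8007 kWh/t
Apply correction: 4.8007 × 0.84 = 4.0326 kWh/t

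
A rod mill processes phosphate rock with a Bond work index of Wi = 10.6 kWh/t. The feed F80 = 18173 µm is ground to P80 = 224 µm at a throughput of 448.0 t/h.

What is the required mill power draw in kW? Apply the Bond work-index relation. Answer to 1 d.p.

Bond: W = 10·Wi·(1/√P80 − 1/√F80)
W = 10·10.6·(1/√224 − 1/√18173) = 10·10.6·(0.059397) = 6.2961 kWh/t
P_mill = W·ṁ = 6.2961·448.0 = 2820.7 kW

P = 2820.7 kW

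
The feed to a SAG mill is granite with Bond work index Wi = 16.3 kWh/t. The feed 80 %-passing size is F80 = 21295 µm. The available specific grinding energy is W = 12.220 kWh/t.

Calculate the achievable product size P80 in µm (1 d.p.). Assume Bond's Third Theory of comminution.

W = 10 Wi (1/√P80 − 1/√F80)  [Bond]
P80^-0.5 = F80^-0.5 + W/(10 Wi)
  = 12.2200/(10·16.3) + 1/√21295 = 0.074969 + 0.006853 = 0.081822
P80 = (1/0.081822)² = 12.2216² = 149.37 µm

P80 = 149.4 µm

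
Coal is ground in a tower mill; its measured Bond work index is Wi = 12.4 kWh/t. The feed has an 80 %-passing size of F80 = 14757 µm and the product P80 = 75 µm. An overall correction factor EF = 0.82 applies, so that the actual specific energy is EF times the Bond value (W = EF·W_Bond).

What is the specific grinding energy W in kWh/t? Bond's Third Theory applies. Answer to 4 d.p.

W = 10 Wi / √P80 − 10 Wi / √F80
1/√75 = 0.115470;  1/√14757 = 0.008232
W = 10·12.4·(0.115470 − 0.008232) = 13.2975 kWh/t
W_actual = 0.82 × 13.2975 = 10.9040 kWh/t

W = 10.9040 kWh/t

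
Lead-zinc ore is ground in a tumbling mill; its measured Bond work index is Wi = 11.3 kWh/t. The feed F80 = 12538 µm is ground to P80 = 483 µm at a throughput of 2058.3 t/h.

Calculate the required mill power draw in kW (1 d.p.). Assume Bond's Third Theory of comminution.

P = 8505.9 kW

W = 10·Wi·(P80^(-½) − F80^(-½))
W = 10·11.3·(1/√483 − 1/√12538) = 10·11.3·(0.036571) = 4.1325 kWh/t
Mill draw = 4.1325 × 2058.3 = 8505.9 kW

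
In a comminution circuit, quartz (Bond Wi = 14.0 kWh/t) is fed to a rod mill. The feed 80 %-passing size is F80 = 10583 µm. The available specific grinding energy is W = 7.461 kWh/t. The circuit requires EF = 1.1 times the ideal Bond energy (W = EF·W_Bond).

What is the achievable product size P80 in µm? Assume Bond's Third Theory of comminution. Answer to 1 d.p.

W = 10 Wi (1/√P80 − 1/√F80)  [Bond]
W_Bond = W / EF = 7.461 / 1.1 = 6.7827 kWh/t
P80^(−½) = W_Bond/(10 Wi) + F80^(−½)
  = 6.7827/(10·14.0) + 1/√10583 = 0.048448 + 0.009721 = 0.058169
P80 = (1/0.058169)² = 17.1914² = 295.54 µm

P80 = 295.5 µm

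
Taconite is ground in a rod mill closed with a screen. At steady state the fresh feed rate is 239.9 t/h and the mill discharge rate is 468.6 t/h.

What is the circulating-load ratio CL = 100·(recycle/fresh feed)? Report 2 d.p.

CL = 95.33 %

Mill node: discharge = fresh + recycle.
R = M − F = 468.6 − 239.9 = 228.7 t/h
CL = 100·R/F = 100·228.7/239.9 = 95.33 %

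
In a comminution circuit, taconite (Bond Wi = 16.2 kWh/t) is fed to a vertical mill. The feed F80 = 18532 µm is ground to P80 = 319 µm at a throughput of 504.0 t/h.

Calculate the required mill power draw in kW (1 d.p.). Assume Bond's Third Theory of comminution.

Bond: W = 10·Wi·(1/√P80 − 1/√F80)
W = 10·16.2·(1/√319 − 1/√18532) = 10·16.2·(0.048643) = 7.8802 kWh/t
P_mill = W·ṁ = 7.8802·504.0 = 3971.6 kW

P = 3971.6 kW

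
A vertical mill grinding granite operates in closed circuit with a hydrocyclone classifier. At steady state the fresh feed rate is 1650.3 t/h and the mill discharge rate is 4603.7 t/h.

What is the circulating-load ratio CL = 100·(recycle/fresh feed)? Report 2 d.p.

CL = 178.96 %

Steady state: M = F + R.
R = M − F = 4603.7 − 1650.3 = 2953.4 t/h
CL = 100·R/F = 100·2953.4/1650.3 = 178.96 %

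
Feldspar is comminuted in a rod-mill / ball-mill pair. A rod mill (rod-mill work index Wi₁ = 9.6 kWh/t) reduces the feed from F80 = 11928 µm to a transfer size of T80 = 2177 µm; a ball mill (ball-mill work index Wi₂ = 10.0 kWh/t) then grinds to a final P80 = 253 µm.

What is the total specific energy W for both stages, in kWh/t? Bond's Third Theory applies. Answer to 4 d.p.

W = 5.3222 kWh/t

W = 10·Wi·[P80^(−½) − F80^(−½)]
Stage 1 (11928→2177 µm, Wi₁=9.6): W₁ = 10·9.6·(0.021432 − 0.009156) = 1.1785 kWh/t
Stage 2 (2177→253 µm, Wi₂=10.0): W₂ = 10·10.0·(0.062869 − 0.021432) = 4.1437 kWh/t
W = W₁ + W₂ = 1.1785 + 4.1437 = 5.3222 kWh/t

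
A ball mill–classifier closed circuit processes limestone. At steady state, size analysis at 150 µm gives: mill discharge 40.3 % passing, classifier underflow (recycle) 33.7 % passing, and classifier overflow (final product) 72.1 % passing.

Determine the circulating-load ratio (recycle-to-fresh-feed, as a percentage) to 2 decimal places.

CL = 481.82 %

Let r = R/F. Size balance at 150 µm:
(1+r)d = ru + o → r = (o−d)/(d−u)
r = (72.1 − 40.3)/(40.3 − 33.7) = 31.8/6.6 = 4.8182
CL = 100·r = 481.82 %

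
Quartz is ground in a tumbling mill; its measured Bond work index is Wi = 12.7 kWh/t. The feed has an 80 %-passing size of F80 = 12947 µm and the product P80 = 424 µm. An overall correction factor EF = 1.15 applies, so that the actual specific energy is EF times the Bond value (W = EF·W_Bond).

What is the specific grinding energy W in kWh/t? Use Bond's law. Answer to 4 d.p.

W = 5.8093 kWh/t

W = 10 Wi / √P80 − 10 Wi / √F80
1/√424 = 0.048564;  1/√12947 = 0.008789
W = 10·12.7·(0.048564 − 0.008789) = 5.0515 kWh/t
With EF = 1.15: W = 5.0515·1.15 = 5.8093 kWh/t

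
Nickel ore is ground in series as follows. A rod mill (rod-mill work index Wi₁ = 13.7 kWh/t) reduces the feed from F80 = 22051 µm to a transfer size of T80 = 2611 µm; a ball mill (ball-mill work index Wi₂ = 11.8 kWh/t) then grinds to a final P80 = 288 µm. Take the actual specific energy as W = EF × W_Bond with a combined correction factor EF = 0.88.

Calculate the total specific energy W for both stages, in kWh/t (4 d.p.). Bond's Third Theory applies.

W = 5.6342 kWh/t

W = 10·Wi·[P80^(−½) − F80^(−½)]
Stage 1 (22051→2611 µm, Wi₁=13.7): W₁ = 10·13.7·(0.019570 − 0.006734) = 1.7585 kWh/t
Stage 2 (2611→288 µm, Wi₂=11.8): W₂ = 10·11.8·(0.058926 − 0.019570) = 4.6439 kWh/t
W = W₁ + W₂ = 1.7585 + 4.6439 = 6.4025 kWh/t
Corrected W = EF·W_Bond = 0.88·6.4025 = 5.6342 kWh/t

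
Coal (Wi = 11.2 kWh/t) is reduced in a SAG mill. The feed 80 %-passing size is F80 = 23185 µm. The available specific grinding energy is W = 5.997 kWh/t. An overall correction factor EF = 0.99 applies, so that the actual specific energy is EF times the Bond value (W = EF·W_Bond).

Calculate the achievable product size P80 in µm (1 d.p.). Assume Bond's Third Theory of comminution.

W = 10 Wi (1/√P80 − 1/√F80)  [Bond]
W_Bond = W / EF = 5.997 / 0.99 = 6.0576 kWh/t
1/√P80 = 1/√F80 + W_Bond/(10·Wi)
  = 6.0576/(10·11.2) + 1/√23185 = 0.054085 + 0.006567 = 0.060653
P80 = (1/0.060653)² = 16.4872² = 271.83 µm

P80 = 271.8 µm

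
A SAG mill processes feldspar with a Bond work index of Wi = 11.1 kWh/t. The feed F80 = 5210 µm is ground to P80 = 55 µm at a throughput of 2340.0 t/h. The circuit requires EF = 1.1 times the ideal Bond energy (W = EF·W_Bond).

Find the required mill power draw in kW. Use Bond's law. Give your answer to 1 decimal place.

P = 34567.3 kW

Bond: W = 10·Wi·(1/√P80 − 1/√F80)
W = 10·11.1·(1/√55 − 1/√5210) = 10·11.1·(0.120986) = 13.4294 kWh/t
Corrected W = EF·W_Bond = 1.1·13.4294 = 14.7724 kWh/t
Mill draw = 14.7724 × 2340.0 = 34567.3 kW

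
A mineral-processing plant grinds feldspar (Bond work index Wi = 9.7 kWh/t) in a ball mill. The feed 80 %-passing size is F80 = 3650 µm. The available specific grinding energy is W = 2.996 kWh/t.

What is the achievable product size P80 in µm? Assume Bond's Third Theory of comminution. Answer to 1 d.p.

P80 = 444.4 µm

W = 10 Wi / √P80 − 10 Wi / √F80
1/√P80 = 1/√F80 + W/(10·Wi)
  = 2.9960/(10·9.7) + 1/√3650 = 0.030887 + 0.016552 = 0.047439
P80 = (1/0.047439)² = 21.0798² = 444.36 µm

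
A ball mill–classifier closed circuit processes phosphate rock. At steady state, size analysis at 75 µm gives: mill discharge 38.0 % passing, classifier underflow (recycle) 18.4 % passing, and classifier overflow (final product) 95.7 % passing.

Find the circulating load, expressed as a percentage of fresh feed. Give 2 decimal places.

Two-product formula at 75 µm:
r = (o − d)/(d − u)
r = (95.7 − 38.0)/(38.0 − 18.4) = 57.7/19.6 = 2.9439
CL = 100·r = 294.39 %

CL = 294.39 %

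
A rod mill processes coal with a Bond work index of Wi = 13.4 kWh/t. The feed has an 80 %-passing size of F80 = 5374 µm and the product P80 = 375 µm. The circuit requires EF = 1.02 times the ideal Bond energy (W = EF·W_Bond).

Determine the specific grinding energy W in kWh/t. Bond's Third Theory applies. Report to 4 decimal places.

W = 5.1937 kWh/t

W_Bond = 10·Wi·(1/√P₈₀ − 1/√F₈₀)
1/√375 = 0.051640;  1/√5374 = 0.013641
W = 10·13.4·(0.051640 − 0.013641) = 5.0918 kWh/t
W_actual = 1.02 × 5.0918 = 5.1937 kWh/t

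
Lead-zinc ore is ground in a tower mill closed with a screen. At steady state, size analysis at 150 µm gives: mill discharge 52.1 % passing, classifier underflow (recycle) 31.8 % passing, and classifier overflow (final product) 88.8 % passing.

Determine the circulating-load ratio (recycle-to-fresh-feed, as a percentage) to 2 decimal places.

CL = 180.79 %

Mass balance on the −150 µm fraction:
r = (o − d)/(d − u)
r = (88.8 − 52.1)/(52.1 − 31.8) = 36.7/20.3 = 1.8079
CL = 100·r = 180.79 %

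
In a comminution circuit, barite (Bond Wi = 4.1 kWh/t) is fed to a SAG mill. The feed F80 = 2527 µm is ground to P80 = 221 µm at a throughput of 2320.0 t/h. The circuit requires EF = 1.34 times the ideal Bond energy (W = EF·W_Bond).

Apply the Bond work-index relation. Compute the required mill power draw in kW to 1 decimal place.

P = 6038.4 kW

W = 10·Wi·(P80^(-½) − F80^(-½))
W = 10·4.1·(1/√221 − 1/√2527) = 10·4.1·(0.047374) = 1.9424 kWh/t
Corrected W = EF·W_Bond = 1.34·1.9424 = 2.6028 kWh/t
P_mill = W·ṁ = 2.6028·2320.0 = 6038.4 kW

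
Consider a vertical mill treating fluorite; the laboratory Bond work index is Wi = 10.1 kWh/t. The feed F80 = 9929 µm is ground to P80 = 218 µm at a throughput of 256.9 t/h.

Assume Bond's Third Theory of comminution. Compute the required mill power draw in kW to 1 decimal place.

W_Bond = 10·Wi·(1/√P₈₀ − 1/√F₈₀)
W = 10·10.1·(1/√218 − 1/√9929) = 10·10.1·(0.057693) = 5.8270 kWh/t
Mill draw = 5.8270 × 256.9 = 1497.0 kW

P = 1497.0 kW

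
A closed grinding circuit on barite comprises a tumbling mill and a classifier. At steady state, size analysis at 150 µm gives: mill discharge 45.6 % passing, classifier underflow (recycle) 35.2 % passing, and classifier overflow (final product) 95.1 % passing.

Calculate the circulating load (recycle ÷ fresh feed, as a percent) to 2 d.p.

Mass balance on the −150 µm fraction:
(1+r)·d = r·u + o ⇒ r = (o−d)/(d−u)
r = (95.1 − 45.6)/(45.6 − 35.2) = 49.5/10.4 = 4.7596
CL = 100·r = 475.96 %

CL = 475.96 %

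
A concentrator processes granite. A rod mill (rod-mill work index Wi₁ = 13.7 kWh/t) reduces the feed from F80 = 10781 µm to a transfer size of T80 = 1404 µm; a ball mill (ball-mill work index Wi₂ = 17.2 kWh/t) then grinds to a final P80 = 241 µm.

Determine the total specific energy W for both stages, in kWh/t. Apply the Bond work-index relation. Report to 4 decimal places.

Bond:  W = 10 Wi (1/√P − 1/√F)
Stage 1 (10781→1404 µm, Wi₁=13.7): W₁ = 10·13.7·(0.026688 − 0.009631) = 2.3368 kWh/t
Stage 2 (1404→241 µm, Wi₂=17.2): W₂ = 10·17.2·(0.064416 − 0.026688) = 6.4892 kWh/t
W = W₁ + W₂ = 2.3368 + 6.4892 = 8.8260 kWh/t

W = 8.8260 kWh/t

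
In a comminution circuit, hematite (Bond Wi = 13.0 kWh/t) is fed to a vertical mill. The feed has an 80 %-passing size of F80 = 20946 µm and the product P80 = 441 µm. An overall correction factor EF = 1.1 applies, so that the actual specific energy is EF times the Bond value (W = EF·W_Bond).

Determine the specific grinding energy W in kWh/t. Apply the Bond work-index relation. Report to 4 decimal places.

W = 5.8215 kWh/t

W = 10 Wi (1/√P80 − 1/√F80)  [Bond]
1/√441 = 0.047619;  1/√20946 = 0.006910
W = 10·13.0·(0.047619 − 0.006910) = 5.2922 kWh/t
Apply correction: 5.2922 × 1.1 = 5.8215 kWh/t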